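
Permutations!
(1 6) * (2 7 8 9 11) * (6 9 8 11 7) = [0, 9, 6, 3, 4, 5, 1, 11, 8, 7, 10, 2] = (1 9 7 11 2 6)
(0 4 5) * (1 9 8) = (0 4 5)(1 9 8) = [4, 9, 2, 3, 5, 0, 6, 7, 1, 8]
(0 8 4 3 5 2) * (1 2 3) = (0 8 4 1 2)(3 5) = [8, 2, 0, 5, 1, 3, 6, 7, 4]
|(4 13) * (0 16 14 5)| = 4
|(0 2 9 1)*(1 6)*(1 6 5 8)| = 6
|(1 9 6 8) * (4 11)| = |(1 9 6 8)(4 11)| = 4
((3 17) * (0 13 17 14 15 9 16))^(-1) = ((0 13 17 3 14 15 9 16))^(-1) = (0 16 9 15 14 3 17 13)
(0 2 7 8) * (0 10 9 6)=(0 2 7 8 10 9 6)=[2, 1, 7, 3, 4, 5, 0, 8, 10, 6, 9]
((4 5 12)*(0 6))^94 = ((0 6)(4 5 12))^94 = (4 5 12)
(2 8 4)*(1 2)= (1 2 8 4)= [0, 2, 8, 3, 1, 5, 6, 7, 4]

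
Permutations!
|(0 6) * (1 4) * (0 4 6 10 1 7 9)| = 7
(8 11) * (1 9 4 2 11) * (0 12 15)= (0 12 15)(1 9 4 2 11 8)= [12, 9, 11, 3, 2, 5, 6, 7, 1, 4, 10, 8, 15, 13, 14, 0]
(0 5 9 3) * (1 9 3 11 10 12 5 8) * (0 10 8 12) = [12, 9, 2, 10, 4, 3, 6, 7, 1, 11, 0, 8, 5] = (0 12 5 3 10)(1 9 11 8)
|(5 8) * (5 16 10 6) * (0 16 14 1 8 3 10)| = |(0 16)(1 8 14)(3 10 6 5)| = 12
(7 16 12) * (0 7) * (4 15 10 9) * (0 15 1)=[7, 0, 2, 3, 1, 5, 6, 16, 8, 4, 9, 11, 15, 13, 14, 10, 12]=(0 7 16 12 15 10 9 4 1)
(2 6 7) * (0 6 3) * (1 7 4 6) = (0 1 7 2 3)(4 6) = [1, 7, 3, 0, 6, 5, 4, 2]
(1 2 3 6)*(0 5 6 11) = (0 5 6 1 2 3 11) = [5, 2, 3, 11, 4, 6, 1, 7, 8, 9, 10, 0]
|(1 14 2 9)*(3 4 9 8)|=|(1 14 2 8 3 4 9)|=7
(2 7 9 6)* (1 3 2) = (1 3 2 7 9 6) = [0, 3, 7, 2, 4, 5, 1, 9, 8, 6]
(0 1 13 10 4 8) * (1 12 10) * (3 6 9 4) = (0 12 10 3 6 9 4 8)(1 13) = [12, 13, 2, 6, 8, 5, 9, 7, 0, 4, 3, 11, 10, 1]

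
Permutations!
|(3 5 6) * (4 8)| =|(3 5 6)(4 8)| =6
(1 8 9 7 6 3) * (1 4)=(1 8 9 7 6 3 4)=[0, 8, 2, 4, 1, 5, 3, 6, 9, 7]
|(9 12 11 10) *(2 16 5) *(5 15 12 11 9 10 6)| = |(2 16 15 12 9 11 6 5)| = 8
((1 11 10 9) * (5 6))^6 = (1 10)(9 11)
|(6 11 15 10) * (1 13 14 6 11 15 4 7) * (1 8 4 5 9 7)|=12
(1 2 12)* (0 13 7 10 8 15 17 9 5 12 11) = [13, 2, 11, 3, 4, 12, 6, 10, 15, 5, 8, 0, 1, 7, 14, 17, 16, 9] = (0 13 7 10 8 15 17 9 5 12 1 2 11)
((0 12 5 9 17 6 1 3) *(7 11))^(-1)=(0 3 1 6 17 9 5 12)(7 11)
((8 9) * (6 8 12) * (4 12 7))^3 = (4 8)(6 7)(9 12)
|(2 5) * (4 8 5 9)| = 5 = |(2 9 4 8 5)|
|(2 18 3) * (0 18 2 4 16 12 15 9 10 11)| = |(0 18 3 4 16 12 15 9 10 11)| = 10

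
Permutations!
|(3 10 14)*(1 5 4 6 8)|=15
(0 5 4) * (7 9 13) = [5, 1, 2, 3, 0, 4, 6, 9, 8, 13, 10, 11, 12, 7] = (0 5 4)(7 9 13)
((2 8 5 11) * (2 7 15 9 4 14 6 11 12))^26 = (2 5)(4 15 11 14 9 7 6)(8 12)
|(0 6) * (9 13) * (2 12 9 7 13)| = 6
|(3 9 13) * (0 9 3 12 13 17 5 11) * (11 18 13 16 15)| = 10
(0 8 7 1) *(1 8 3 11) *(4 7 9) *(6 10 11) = [3, 0, 2, 6, 7, 5, 10, 8, 9, 4, 11, 1] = (0 3 6 10 11 1)(4 7 8 9)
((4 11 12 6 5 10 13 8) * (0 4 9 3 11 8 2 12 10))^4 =((0 4 8 9 3 11 10 13 2 12 6 5))^4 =(0 3 2)(4 11 12)(5 9 13)(6 8 10)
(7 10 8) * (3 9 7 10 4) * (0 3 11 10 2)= (0 3 9 7 4 11 10 8 2)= [3, 1, 0, 9, 11, 5, 6, 4, 2, 7, 8, 10]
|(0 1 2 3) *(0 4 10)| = 6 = |(0 1 2 3 4 10)|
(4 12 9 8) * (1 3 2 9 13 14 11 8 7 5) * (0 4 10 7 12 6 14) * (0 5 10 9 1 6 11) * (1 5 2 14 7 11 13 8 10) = (0 4 13 2 5 6 7 1 3 14)(8 9 12)(10 11) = [4, 3, 5, 14, 13, 6, 7, 1, 9, 12, 11, 10, 8, 2, 0]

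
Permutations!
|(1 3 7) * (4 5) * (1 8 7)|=2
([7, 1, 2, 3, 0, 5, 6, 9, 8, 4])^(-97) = (0 4 9 7)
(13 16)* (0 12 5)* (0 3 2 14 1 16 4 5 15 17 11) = (0 12 15 17 11)(1 16 13 4 5 3 2 14) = [12, 16, 14, 2, 5, 3, 6, 7, 8, 9, 10, 0, 15, 4, 1, 17, 13, 11]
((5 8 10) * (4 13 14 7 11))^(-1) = (4 11 7 14 13)(5 10 8)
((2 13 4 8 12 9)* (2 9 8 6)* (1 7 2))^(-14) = (1 4 2)(6 13 7)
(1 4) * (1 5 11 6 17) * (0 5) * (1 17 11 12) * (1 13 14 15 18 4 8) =(0 5 12 13 14 15 18 4)(1 8)(6 11) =[5, 8, 2, 3, 0, 12, 11, 7, 1, 9, 10, 6, 13, 14, 15, 18, 16, 17, 4]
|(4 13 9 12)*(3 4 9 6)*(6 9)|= |(3 4 13 9 12 6)|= 6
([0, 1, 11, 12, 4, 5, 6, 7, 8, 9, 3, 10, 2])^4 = [0, 1, 12, 10, 4, 5, 6, 7, 8, 9, 11, 2, 3]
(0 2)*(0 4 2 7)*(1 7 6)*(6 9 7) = (0 9 7)(1 6)(2 4) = [9, 6, 4, 3, 2, 5, 1, 0, 8, 7]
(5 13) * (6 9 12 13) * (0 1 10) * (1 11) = [11, 10, 2, 3, 4, 6, 9, 7, 8, 12, 0, 1, 13, 5] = (0 11 1 10)(5 6 9 12 13)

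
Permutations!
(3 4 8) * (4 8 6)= (3 8)(4 6)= [0, 1, 2, 8, 6, 5, 4, 7, 3]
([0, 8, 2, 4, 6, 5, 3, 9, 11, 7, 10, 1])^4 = [0, 8, 2, 4, 6, 5, 3, 7, 11, 9, 10, 1]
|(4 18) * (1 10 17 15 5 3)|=|(1 10 17 15 5 3)(4 18)|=6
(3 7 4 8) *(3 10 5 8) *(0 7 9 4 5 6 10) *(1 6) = (0 7 5 8)(1 6 10)(3 9 4) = [7, 6, 2, 9, 3, 8, 10, 5, 0, 4, 1]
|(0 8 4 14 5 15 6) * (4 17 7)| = |(0 8 17 7 4 14 5 15 6)| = 9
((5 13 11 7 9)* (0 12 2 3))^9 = (0 12 2 3)(5 9 7 11 13)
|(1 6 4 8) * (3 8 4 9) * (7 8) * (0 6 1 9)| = 4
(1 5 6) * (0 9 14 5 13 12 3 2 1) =(0 9 14 5 6)(1 13 12 3 2) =[9, 13, 1, 2, 4, 6, 0, 7, 8, 14, 10, 11, 3, 12, 5]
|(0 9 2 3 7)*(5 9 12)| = |(0 12 5 9 2 3 7)| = 7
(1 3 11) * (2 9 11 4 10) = (1 3 4 10 2 9 11) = [0, 3, 9, 4, 10, 5, 6, 7, 8, 11, 2, 1]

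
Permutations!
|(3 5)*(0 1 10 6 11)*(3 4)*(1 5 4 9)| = 14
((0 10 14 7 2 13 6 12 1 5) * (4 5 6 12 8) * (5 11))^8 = (0 6 7 11 12 10 8 2 5 1 14 4 13)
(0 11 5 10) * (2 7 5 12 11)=(0 2 7 5 10)(11 12)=[2, 1, 7, 3, 4, 10, 6, 5, 8, 9, 0, 12, 11]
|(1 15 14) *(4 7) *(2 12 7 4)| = |(1 15 14)(2 12 7)| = 3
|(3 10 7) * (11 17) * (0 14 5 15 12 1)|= 6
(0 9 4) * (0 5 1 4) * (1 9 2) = (0 2 1 4 5 9) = [2, 4, 1, 3, 5, 9, 6, 7, 8, 0]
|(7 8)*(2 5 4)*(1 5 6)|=|(1 5 4 2 6)(7 8)|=10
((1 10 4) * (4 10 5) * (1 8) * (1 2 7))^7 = ((10)(1 5 4 8 2 7))^7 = (10)(1 5 4 8 2 7)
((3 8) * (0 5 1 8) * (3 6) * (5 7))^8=((0 7 5 1 8 6 3))^8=(0 7 5 1 8 6 3)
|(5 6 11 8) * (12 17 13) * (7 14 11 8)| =3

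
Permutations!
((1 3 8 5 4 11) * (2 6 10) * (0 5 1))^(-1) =(0 11 4 5)(1 8 3)(2 10 6)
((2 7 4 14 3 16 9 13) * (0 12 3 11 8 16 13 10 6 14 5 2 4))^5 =(0 5 3 7 4 12 2 13)(6 9 8 14 10 16 11)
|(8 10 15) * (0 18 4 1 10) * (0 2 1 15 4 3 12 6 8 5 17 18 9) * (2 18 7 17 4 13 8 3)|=|(0 9)(1 10 13 8 18 2)(3 12 6)(4 15 5)(7 17)|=6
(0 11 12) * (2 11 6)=[6, 1, 11, 3, 4, 5, 2, 7, 8, 9, 10, 12, 0]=(0 6 2 11 12)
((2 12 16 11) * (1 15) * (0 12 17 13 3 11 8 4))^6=(0 12 16 8 4)(2 17 13 3 11)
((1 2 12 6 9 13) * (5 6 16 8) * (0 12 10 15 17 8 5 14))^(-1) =(0 14 8 17 15 10 2 1 13 9 6 5 16 12)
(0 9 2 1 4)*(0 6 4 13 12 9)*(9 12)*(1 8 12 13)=[0, 1, 8, 3, 6, 5, 4, 7, 12, 2, 10, 11, 13, 9]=(2 8 12 13 9)(4 6)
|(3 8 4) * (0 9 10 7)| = |(0 9 10 7)(3 8 4)| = 12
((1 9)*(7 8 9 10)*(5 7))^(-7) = (1 9 8 7 5 10)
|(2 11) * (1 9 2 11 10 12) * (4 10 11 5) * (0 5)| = |(0 5 4 10 12 1 9 2 11)| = 9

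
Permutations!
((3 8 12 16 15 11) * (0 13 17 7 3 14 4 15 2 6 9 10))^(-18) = ((0 13 17 7 3 8 12 16 2 6 9 10)(4 15 11 14))^(-18) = (0 12)(2 17)(3 9)(4 11)(6 7)(8 10)(13 16)(14 15)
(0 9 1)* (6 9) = [6, 0, 2, 3, 4, 5, 9, 7, 8, 1] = (0 6 9 1)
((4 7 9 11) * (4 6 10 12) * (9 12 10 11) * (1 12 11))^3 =(1 7)(4 6)(11 12)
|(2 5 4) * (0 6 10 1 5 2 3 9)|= 8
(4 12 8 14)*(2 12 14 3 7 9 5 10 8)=(2 12)(3 7 9 5 10 8)(4 14)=[0, 1, 12, 7, 14, 10, 6, 9, 3, 5, 8, 11, 2, 13, 4]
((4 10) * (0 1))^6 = (10)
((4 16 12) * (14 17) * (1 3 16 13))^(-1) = ((1 3 16 12 4 13)(14 17))^(-1) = (1 13 4 12 16 3)(14 17)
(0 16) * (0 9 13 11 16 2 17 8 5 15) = (0 2 17 8 5 15)(9 13 11 16) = [2, 1, 17, 3, 4, 15, 6, 7, 5, 13, 10, 16, 12, 11, 14, 0, 9, 8]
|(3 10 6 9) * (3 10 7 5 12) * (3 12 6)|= 6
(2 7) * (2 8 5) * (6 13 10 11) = [0, 1, 7, 3, 4, 2, 13, 8, 5, 9, 11, 6, 12, 10] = (2 7 8 5)(6 13 10 11)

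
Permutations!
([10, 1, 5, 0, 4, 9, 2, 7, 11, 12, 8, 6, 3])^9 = [3, 1, 6, 12, 4, 2, 11, 7, 10, 5, 0, 8, 9]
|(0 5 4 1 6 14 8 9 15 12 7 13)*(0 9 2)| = 40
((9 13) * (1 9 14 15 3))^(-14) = ((1 9 13 14 15 3))^(-14) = (1 15 13)(3 14 9)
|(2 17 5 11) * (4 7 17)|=|(2 4 7 17 5 11)|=6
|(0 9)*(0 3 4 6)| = |(0 9 3 4 6)| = 5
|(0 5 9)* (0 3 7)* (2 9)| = |(0 5 2 9 3 7)| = 6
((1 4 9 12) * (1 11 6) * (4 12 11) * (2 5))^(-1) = (1 6 11 9 4 12)(2 5)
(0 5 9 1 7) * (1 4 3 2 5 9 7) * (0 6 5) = (0 9 4 3 2)(5 7 6) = [9, 1, 0, 2, 3, 7, 5, 6, 8, 4]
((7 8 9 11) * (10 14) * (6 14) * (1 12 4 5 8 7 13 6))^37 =(1 8 6 12 9 14 4 11 10 5 13)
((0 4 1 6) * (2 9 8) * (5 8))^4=((0 4 1 6)(2 9 5 8))^4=(9)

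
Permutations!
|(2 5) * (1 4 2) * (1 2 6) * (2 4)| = |(1 2 5 4 6)| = 5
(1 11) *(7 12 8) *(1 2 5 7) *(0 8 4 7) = (0 8 1 11 2 5)(4 7 12) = [8, 11, 5, 3, 7, 0, 6, 12, 1, 9, 10, 2, 4]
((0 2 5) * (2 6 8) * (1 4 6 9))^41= ((0 9 1 4 6 8 2 5))^41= (0 9 1 4 6 8 2 5)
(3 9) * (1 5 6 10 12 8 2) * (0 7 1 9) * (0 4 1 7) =(1 5 6 10 12 8 2 9 3 4) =[0, 5, 9, 4, 1, 6, 10, 7, 2, 3, 12, 11, 8]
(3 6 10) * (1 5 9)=(1 5 9)(3 6 10)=[0, 5, 2, 6, 4, 9, 10, 7, 8, 1, 3]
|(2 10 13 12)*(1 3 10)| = 6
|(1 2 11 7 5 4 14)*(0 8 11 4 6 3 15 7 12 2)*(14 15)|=|(0 8 11 12 2 4 15 7 5 6 3 14 1)|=13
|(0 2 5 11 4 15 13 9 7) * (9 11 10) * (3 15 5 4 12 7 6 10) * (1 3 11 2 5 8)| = |(0 5 11 12 7)(1 3 15 13 2 4 8)(6 10 9)| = 105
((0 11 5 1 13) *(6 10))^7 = (0 5 13 11 1)(6 10)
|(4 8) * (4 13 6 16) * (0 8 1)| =|(0 8 13 6 16 4 1)| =7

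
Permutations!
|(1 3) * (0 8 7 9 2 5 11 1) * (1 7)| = |(0 8 1 3)(2 5 11 7 9)| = 20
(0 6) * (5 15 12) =(0 6)(5 15 12) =[6, 1, 2, 3, 4, 15, 0, 7, 8, 9, 10, 11, 5, 13, 14, 12]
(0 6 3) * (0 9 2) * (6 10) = [10, 1, 0, 9, 4, 5, 3, 7, 8, 2, 6] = (0 10 6 3 9 2)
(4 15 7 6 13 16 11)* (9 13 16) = [0, 1, 2, 3, 15, 5, 16, 6, 8, 13, 10, 4, 12, 9, 14, 7, 11] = (4 15 7 6 16 11)(9 13)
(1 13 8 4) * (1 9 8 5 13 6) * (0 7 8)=(0 7 8 4 9)(1 6)(5 13)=[7, 6, 2, 3, 9, 13, 1, 8, 4, 0, 10, 11, 12, 5]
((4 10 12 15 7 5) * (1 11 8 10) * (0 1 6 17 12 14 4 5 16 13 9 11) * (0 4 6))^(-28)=((0 1 4)(6 17 12 15 7 16 13 9 11 8 10 14))^(-28)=(0 4 1)(6 11 7)(8 16 17)(9 15 14)(10 13 12)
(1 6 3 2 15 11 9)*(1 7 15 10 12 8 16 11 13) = (1 6 3 2 10 12 8 16 11 9 7 15 13) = [0, 6, 10, 2, 4, 5, 3, 15, 16, 7, 12, 9, 8, 1, 14, 13, 11]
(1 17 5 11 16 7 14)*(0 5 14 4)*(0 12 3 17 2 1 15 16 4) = (0 5 11 4 12 3 17 14 15 16 7)(1 2) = [5, 2, 1, 17, 12, 11, 6, 0, 8, 9, 10, 4, 3, 13, 15, 16, 7, 14]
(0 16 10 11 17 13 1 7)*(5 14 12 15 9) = (0 16 10 11 17 13 1 7)(5 14 12 15 9) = [16, 7, 2, 3, 4, 14, 6, 0, 8, 5, 11, 17, 15, 1, 12, 9, 10, 13]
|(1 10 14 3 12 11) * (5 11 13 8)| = |(1 10 14 3 12 13 8 5 11)| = 9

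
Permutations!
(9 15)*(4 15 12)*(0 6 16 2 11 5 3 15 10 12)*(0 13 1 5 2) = (0 6 16)(1 5 3 15 9 13)(2 11)(4 10 12) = [6, 5, 11, 15, 10, 3, 16, 7, 8, 13, 12, 2, 4, 1, 14, 9, 0]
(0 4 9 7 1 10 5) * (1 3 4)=(0 1 10 5)(3 4 9 7)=[1, 10, 2, 4, 9, 0, 6, 3, 8, 7, 5]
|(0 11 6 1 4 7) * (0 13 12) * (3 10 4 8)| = 11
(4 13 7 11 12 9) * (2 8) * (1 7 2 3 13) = [0, 7, 8, 13, 1, 5, 6, 11, 3, 4, 10, 12, 9, 2] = (1 7 11 12 9 4)(2 8 3 13)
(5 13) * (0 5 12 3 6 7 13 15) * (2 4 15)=[5, 1, 4, 6, 15, 2, 7, 13, 8, 9, 10, 11, 3, 12, 14, 0]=(0 5 2 4 15)(3 6 7 13 12)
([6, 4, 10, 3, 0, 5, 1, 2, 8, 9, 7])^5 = (0 6 1 4)(2 7 10)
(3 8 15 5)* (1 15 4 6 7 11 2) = (1 15 5 3 8 4 6 7 11 2) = [0, 15, 1, 8, 6, 3, 7, 11, 4, 9, 10, 2, 12, 13, 14, 5]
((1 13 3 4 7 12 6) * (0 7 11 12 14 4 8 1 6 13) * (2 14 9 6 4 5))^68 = ((0 7 9 6 4 11 12 13 3 8 1)(2 14 5))^68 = (0 9 4 12 3 1 7 6 11 13 8)(2 5 14)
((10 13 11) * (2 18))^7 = ((2 18)(10 13 11))^7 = (2 18)(10 13 11)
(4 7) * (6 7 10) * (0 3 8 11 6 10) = (0 3 8 11 6 7 4) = [3, 1, 2, 8, 0, 5, 7, 4, 11, 9, 10, 6]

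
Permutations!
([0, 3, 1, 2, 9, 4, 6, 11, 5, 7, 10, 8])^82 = (1 3 2)(4 8 7)(5 11 9)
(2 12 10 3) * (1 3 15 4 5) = (1 3 2 12 10 15 4 5) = [0, 3, 12, 2, 5, 1, 6, 7, 8, 9, 15, 11, 10, 13, 14, 4]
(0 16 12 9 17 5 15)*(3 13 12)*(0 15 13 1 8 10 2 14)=(0 16 3 1 8 10 2 14)(5 13 12 9 17)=[16, 8, 14, 1, 4, 13, 6, 7, 10, 17, 2, 11, 9, 12, 0, 15, 3, 5]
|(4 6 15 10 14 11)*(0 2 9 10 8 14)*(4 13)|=|(0 2 9 10)(4 6 15 8 14 11 13)|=28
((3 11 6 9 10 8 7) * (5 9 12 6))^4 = (12)(3 10 11 8 5 7 9) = ((3 11 5 9 10 8 7)(6 12))^4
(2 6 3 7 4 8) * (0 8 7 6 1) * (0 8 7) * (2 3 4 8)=(0 7 8 3 6 4)(1 2)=[7, 2, 1, 6, 0, 5, 4, 8, 3]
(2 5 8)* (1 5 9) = (1 5 8 2 9) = [0, 5, 9, 3, 4, 8, 6, 7, 2, 1]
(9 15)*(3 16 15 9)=(3 16 15)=[0, 1, 2, 16, 4, 5, 6, 7, 8, 9, 10, 11, 12, 13, 14, 3, 15]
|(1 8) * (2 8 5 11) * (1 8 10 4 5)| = 5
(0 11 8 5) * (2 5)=(0 11 8 2 5)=[11, 1, 5, 3, 4, 0, 6, 7, 2, 9, 10, 8]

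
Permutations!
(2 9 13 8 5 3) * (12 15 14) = (2 9 13 8 5 3)(12 15 14) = [0, 1, 9, 2, 4, 3, 6, 7, 5, 13, 10, 11, 15, 8, 12, 14]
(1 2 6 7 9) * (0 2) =[2, 0, 6, 3, 4, 5, 7, 9, 8, 1] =(0 2 6 7 9 1)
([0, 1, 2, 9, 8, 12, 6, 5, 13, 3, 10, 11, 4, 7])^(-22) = [0, 1, 2, 3, 13, 4, 6, 12, 7, 9, 10, 11, 8, 5]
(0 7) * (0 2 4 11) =(0 7 2 4 11) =[7, 1, 4, 3, 11, 5, 6, 2, 8, 9, 10, 0]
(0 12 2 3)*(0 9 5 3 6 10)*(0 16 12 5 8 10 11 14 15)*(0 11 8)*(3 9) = (0 5 9)(2 6 8 10 16 12)(11 14 15) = [5, 1, 6, 3, 4, 9, 8, 7, 10, 0, 16, 14, 2, 13, 15, 11, 12]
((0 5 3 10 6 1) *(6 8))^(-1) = (0 1 6 8 10 3 5)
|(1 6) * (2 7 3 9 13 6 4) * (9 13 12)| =14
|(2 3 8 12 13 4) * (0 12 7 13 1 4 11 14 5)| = 12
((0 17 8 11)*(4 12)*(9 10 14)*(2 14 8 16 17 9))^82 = ((0 9 10 8 11)(2 14)(4 12)(16 17))^82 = (17)(0 10 11 9 8)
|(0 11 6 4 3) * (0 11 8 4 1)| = 7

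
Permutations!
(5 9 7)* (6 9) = (5 6 9 7) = [0, 1, 2, 3, 4, 6, 9, 5, 8, 7]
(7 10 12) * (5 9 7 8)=(5 9 7 10 12 8)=[0, 1, 2, 3, 4, 9, 6, 10, 5, 7, 12, 11, 8]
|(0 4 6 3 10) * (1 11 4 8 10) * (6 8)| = 8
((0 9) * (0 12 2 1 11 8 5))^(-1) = (0 5 8 11 1 2 12 9)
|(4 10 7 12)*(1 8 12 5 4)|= |(1 8 12)(4 10 7 5)|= 12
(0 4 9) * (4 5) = (0 5 4 9) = [5, 1, 2, 3, 9, 4, 6, 7, 8, 0]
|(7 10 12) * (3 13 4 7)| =6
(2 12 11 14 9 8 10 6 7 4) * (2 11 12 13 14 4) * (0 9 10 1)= (0 9 8 1)(2 13 14 10 6 7)(4 11)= [9, 0, 13, 3, 11, 5, 7, 2, 1, 8, 6, 4, 12, 14, 10]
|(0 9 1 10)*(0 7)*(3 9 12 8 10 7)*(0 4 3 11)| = 5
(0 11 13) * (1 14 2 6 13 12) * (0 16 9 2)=(0 11 12 1 14)(2 6 13 16 9)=[11, 14, 6, 3, 4, 5, 13, 7, 8, 2, 10, 12, 1, 16, 0, 15, 9]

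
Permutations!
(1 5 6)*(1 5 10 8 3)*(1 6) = (1 10 8 3 6 5) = [0, 10, 2, 6, 4, 1, 5, 7, 3, 9, 8]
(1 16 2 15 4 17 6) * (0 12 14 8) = (0 12 14 8)(1 16 2 15 4 17 6) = [12, 16, 15, 3, 17, 5, 1, 7, 0, 9, 10, 11, 14, 13, 8, 4, 2, 6]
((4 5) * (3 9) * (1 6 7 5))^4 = (9)(1 4 5 7 6)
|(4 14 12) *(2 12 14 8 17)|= |(2 12 4 8 17)|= 5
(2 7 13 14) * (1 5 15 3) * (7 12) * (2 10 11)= [0, 5, 12, 1, 4, 15, 6, 13, 8, 9, 11, 2, 7, 14, 10, 3]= (1 5 15 3)(2 12 7 13 14 10 11)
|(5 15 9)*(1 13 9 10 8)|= |(1 13 9 5 15 10 8)|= 7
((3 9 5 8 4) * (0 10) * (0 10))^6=((10)(3 9 5 8 4))^6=(10)(3 9 5 8 4)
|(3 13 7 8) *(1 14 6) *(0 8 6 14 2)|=|(14)(0 8 3 13 7 6 1 2)|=8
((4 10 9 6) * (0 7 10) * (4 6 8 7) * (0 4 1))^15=(0 1)(7 8 9 10)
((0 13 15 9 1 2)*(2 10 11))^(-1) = (0 2 11 10 1 9 15 13)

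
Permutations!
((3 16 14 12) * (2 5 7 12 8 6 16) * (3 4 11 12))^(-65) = (2 3 7 5)(4 11 12)(6 8 14 16)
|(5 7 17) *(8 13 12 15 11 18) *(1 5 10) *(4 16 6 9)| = |(1 5 7 17 10)(4 16 6 9)(8 13 12 15 11 18)| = 60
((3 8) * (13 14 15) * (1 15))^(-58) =(1 13)(14 15)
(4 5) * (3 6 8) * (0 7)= (0 7)(3 6 8)(4 5)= [7, 1, 2, 6, 5, 4, 8, 0, 3]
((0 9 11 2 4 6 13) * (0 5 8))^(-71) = (0 9 11 2 4 6 13 5 8)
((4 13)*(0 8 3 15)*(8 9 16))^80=((0 9 16 8 3 15)(4 13))^80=(0 16 3)(8 15 9)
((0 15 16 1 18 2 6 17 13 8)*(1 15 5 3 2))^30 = (18)(0 13 6 3)(2 5 8 17)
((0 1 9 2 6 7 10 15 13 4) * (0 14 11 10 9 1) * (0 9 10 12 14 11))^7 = ((0 9 2 6 7 10 15 13 4 11 12 14))^7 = (0 13 2 11 7 14 15 9 4 6 12 10)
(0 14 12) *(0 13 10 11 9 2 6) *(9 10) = (0 14 12 13 9 2 6)(10 11) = [14, 1, 6, 3, 4, 5, 0, 7, 8, 2, 11, 10, 13, 9, 12]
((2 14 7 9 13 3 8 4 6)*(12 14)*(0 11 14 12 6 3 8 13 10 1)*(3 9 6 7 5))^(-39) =((0 11 14 5 3 13 8 4 9 10 1)(2 7 6))^(-39) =(0 13 1 3 10 5 9 14 4 11 8)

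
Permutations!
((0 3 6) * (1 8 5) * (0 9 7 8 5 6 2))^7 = (0 3 2)(1 5)(6 8 7 9) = ((0 3 2)(1 5)(6 9 7 8))^7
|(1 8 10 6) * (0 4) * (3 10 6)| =6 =|(0 4)(1 8 6)(3 10)|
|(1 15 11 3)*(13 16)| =|(1 15 11 3)(13 16)| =4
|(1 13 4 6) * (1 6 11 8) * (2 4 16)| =|(1 13 16 2 4 11 8)| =7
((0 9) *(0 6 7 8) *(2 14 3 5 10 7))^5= ((0 9 6 2 14 3 5 10 7 8))^5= (0 3)(2 7)(5 9)(6 10)(8 14)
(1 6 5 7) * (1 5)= [0, 6, 2, 3, 4, 7, 1, 5]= (1 6)(5 7)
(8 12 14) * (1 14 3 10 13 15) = [0, 14, 2, 10, 4, 5, 6, 7, 12, 9, 13, 11, 3, 15, 8, 1] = (1 14 8 12 3 10 13 15)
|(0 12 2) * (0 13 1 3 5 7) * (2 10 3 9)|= 12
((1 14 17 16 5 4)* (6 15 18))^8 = ((1 14 17 16 5 4)(6 15 18))^8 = (1 17 5)(4 14 16)(6 18 15)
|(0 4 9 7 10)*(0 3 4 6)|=|(0 6)(3 4 9 7 10)|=10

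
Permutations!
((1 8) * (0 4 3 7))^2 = (8)(0 3)(4 7)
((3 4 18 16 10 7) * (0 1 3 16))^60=((0 1 3 4 18)(7 16 10))^60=(18)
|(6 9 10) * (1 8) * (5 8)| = 3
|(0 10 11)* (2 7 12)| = 3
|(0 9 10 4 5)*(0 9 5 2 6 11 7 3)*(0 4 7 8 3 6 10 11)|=11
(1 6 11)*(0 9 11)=(0 9 11 1 6)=[9, 6, 2, 3, 4, 5, 0, 7, 8, 11, 10, 1]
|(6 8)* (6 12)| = |(6 8 12)| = 3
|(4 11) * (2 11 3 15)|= 5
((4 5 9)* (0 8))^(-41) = (0 8)(4 5 9) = ((0 8)(4 5 9))^(-41)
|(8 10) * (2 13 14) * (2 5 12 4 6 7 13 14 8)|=10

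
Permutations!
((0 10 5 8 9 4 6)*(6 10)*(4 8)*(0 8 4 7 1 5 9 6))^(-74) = (1 5 7)(4 10 9) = ((1 5 7)(4 10 9)(6 8))^(-74)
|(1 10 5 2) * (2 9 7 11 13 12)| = |(1 10 5 9 7 11 13 12 2)| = 9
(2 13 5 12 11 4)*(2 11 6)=(2 13 5 12 6)(4 11)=[0, 1, 13, 3, 11, 12, 2, 7, 8, 9, 10, 4, 6, 5]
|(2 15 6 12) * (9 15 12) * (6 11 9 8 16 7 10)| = |(2 12)(6 8 16 7 10)(9 15 11)| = 30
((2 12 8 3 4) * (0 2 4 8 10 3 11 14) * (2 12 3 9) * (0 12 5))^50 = ((0 5)(2 3 8 11 14 12 10 9))^50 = (2 8 14 10)(3 11 12 9)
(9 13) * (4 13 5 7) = (4 13 9 5 7) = [0, 1, 2, 3, 13, 7, 6, 4, 8, 5, 10, 11, 12, 9]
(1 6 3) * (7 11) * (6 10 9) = [0, 10, 2, 1, 4, 5, 3, 11, 8, 6, 9, 7] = (1 10 9 6 3)(7 11)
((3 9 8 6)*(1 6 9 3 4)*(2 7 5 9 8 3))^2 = (1 4 6)(2 5 3 7 9)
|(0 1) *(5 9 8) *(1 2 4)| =|(0 2 4 1)(5 9 8)| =12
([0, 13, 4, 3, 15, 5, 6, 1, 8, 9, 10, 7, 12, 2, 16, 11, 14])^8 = [0, 13, 4, 3, 15, 5, 6, 1, 8, 9, 10, 7, 12, 2, 14, 11, 16]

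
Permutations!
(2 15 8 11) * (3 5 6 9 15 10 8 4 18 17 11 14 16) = (2 10 8 14 16 3 5 6 9 15 4 18 17 11) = [0, 1, 10, 5, 18, 6, 9, 7, 14, 15, 8, 2, 12, 13, 16, 4, 3, 11, 17]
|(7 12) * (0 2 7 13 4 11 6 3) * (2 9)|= 10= |(0 9 2 7 12 13 4 11 6 3)|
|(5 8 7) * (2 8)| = |(2 8 7 5)| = 4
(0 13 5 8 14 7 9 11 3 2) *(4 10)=(0 13 5 8 14 7 9 11 3 2)(4 10)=[13, 1, 0, 2, 10, 8, 6, 9, 14, 11, 4, 3, 12, 5, 7]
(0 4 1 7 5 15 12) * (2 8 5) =[4, 7, 8, 3, 1, 15, 6, 2, 5, 9, 10, 11, 0, 13, 14, 12] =(0 4 1 7 2 8 5 15 12)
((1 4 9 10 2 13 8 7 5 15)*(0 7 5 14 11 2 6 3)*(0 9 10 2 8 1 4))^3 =(0 11 15 6 2)(1 14 5 10 9)(3 13 7 8 4) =((0 7 14 11 8 5 15 4 10 6 3 9 2 13 1))^3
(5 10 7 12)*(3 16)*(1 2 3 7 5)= (1 2 3 16 7 12)(5 10)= [0, 2, 3, 16, 4, 10, 6, 12, 8, 9, 5, 11, 1, 13, 14, 15, 7]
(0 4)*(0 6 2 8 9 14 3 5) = [4, 1, 8, 5, 6, 0, 2, 7, 9, 14, 10, 11, 12, 13, 3] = (0 4 6 2 8 9 14 3 5)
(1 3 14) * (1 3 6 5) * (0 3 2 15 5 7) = (0 3 14 2 15 5 1 6 7) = [3, 6, 15, 14, 4, 1, 7, 0, 8, 9, 10, 11, 12, 13, 2, 5]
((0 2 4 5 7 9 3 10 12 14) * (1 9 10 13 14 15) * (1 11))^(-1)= (0 14 13 3 9 1 11 15 12 10 7 5 4 2)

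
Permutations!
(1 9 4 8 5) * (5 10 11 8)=(1 9 4 5)(8 10 11)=[0, 9, 2, 3, 5, 1, 6, 7, 10, 4, 11, 8]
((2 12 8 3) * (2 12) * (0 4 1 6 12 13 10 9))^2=((0 4 1 6 12 8 3 13 10 9))^2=(0 1 12 3 10)(4 6 8 13 9)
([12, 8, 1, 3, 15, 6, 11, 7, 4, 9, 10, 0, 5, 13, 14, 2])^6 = [12, 8, 1, 3, 15, 6, 11, 7, 4, 9, 10, 0, 5, 13, 14, 2]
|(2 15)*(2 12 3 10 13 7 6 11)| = |(2 15 12 3 10 13 7 6 11)| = 9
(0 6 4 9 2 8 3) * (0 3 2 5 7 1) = (0 6 4 9 5 7 1)(2 8) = [6, 0, 8, 3, 9, 7, 4, 1, 2, 5]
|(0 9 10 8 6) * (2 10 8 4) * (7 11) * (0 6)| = 6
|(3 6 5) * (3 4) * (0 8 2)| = 12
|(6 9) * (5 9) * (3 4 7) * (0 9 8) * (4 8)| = 8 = |(0 9 6 5 4 7 3 8)|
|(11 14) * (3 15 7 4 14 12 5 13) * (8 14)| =|(3 15 7 4 8 14 11 12 5 13)| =10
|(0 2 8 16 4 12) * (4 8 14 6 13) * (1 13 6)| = |(0 2 14 1 13 4 12)(8 16)| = 14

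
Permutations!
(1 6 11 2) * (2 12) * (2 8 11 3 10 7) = (1 6 3 10 7 2)(8 11 12) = [0, 6, 1, 10, 4, 5, 3, 2, 11, 9, 7, 12, 8]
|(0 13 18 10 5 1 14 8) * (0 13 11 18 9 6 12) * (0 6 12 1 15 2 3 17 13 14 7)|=30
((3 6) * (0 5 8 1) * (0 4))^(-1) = ((0 5 8 1 4)(3 6))^(-1) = (0 4 1 8 5)(3 6)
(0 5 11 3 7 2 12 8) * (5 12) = (0 12 8)(2 5 11 3 7) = [12, 1, 5, 7, 4, 11, 6, 2, 0, 9, 10, 3, 8]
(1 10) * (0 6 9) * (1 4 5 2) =(0 6 9)(1 10 4 5 2) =[6, 10, 1, 3, 5, 2, 9, 7, 8, 0, 4]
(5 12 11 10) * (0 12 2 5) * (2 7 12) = (0 2 5 7 12 11 10) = [2, 1, 5, 3, 4, 7, 6, 12, 8, 9, 0, 10, 11]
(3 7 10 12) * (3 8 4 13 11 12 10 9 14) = (3 7 9 14)(4 13 11 12 8) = [0, 1, 2, 7, 13, 5, 6, 9, 4, 14, 10, 12, 8, 11, 3]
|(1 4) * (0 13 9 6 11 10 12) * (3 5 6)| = |(0 13 9 3 5 6 11 10 12)(1 4)| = 18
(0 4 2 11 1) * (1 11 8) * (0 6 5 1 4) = [0, 6, 8, 3, 2, 1, 5, 7, 4, 9, 10, 11] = (11)(1 6 5)(2 8 4)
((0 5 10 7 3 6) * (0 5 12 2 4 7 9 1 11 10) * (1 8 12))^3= (0 10 12 7 5 11 8 4 6 1 9 2 3)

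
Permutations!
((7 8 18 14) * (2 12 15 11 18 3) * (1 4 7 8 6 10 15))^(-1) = ((1 4 7 6 10 15 11 18 14 8 3 2 12))^(-1) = (1 12 2 3 8 14 18 11 15 10 6 7 4)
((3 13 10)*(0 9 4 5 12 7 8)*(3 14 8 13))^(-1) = ((0 9 4 5 12 7 13 10 14 8))^(-1) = (0 8 14 10 13 7 12 5 4 9)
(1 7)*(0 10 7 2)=(0 10 7 1 2)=[10, 2, 0, 3, 4, 5, 6, 1, 8, 9, 7]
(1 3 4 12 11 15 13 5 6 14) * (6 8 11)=(1 3 4 12 6 14)(5 8 11 15 13)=[0, 3, 2, 4, 12, 8, 14, 7, 11, 9, 10, 15, 6, 5, 1, 13]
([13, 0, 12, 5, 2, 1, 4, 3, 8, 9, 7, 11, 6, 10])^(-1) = (0 1 5 3 7 10 13)(2 4 6 12)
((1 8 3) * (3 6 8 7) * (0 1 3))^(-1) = (0 7 1)(6 8)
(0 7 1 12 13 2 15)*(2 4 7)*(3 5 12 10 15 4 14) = (0 2 4 7 1 10 15)(3 5 12 13 14) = [2, 10, 4, 5, 7, 12, 6, 1, 8, 9, 15, 11, 13, 14, 3, 0]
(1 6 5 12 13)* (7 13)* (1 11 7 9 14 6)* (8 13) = (5 12 9 14 6)(7 8 13 11) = [0, 1, 2, 3, 4, 12, 5, 8, 13, 14, 10, 7, 9, 11, 6]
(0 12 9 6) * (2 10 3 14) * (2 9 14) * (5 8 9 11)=(0 12 14 11 5 8 9 6)(2 10 3)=[12, 1, 10, 2, 4, 8, 0, 7, 9, 6, 3, 5, 14, 13, 11]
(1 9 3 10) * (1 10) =[0, 9, 2, 1, 4, 5, 6, 7, 8, 3, 10] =(10)(1 9 3)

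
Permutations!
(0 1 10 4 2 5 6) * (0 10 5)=(0 1 5 6 10 4 2)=[1, 5, 0, 3, 2, 6, 10, 7, 8, 9, 4]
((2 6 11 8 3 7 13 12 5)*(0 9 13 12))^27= ((0 9 13)(2 6 11 8 3 7 12 5))^27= (13)(2 8 12 6 3 5 11 7)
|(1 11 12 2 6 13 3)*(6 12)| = 10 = |(1 11 6 13 3)(2 12)|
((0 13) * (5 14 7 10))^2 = ((0 13)(5 14 7 10))^2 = (5 7)(10 14)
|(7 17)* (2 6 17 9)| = 5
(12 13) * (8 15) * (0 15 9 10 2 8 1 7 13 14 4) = (0 15 1 7 13 12 14 4)(2 8 9 10) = [15, 7, 8, 3, 0, 5, 6, 13, 9, 10, 2, 11, 14, 12, 4, 1]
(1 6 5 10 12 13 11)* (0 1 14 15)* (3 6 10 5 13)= (0 1 10 12 3 6 13 11 14 15)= [1, 10, 2, 6, 4, 5, 13, 7, 8, 9, 12, 14, 3, 11, 15, 0]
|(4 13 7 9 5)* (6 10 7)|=|(4 13 6 10 7 9 5)|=7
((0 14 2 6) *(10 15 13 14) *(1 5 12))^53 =(0 14 10 2 15 6 13)(1 12 5)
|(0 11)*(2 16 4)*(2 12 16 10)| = |(0 11)(2 10)(4 12 16)| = 6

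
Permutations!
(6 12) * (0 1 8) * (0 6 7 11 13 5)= [1, 8, 2, 3, 4, 0, 12, 11, 6, 9, 10, 13, 7, 5]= (0 1 8 6 12 7 11 13 5)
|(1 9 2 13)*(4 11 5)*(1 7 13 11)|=6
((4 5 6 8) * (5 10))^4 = ((4 10 5 6 8))^4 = (4 8 6 5 10)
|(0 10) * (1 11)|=2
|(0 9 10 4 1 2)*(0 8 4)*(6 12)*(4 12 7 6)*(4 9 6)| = |(0 6 7 4 1 2 8 12 9 10)| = 10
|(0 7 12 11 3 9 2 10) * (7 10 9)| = 4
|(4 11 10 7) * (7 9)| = 5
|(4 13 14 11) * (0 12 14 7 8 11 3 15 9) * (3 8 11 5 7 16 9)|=22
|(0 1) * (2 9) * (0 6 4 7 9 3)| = 8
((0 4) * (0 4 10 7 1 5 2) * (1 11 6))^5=(0 1 7 2 6 10 5 11)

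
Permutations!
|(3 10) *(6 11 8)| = 6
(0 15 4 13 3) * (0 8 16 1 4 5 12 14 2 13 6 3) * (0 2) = (0 15 5 12 14)(1 4 6 3 8 16)(2 13) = [15, 4, 13, 8, 6, 12, 3, 7, 16, 9, 10, 11, 14, 2, 0, 5, 1]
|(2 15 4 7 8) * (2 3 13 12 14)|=9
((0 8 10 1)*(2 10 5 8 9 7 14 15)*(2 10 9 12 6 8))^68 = (0 14 5)(1 7 8)(2 12 15)(6 10 9)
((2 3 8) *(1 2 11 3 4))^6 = ((1 2 4)(3 8 11))^6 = (11)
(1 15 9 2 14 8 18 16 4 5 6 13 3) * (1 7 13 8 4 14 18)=(1 15 9 2 18 16 14 4 5 6 8)(3 7 13)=[0, 15, 18, 7, 5, 6, 8, 13, 1, 2, 10, 11, 12, 3, 4, 9, 14, 17, 16]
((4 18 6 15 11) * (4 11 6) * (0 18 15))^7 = (0 4 6 18 15)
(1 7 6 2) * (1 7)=[0, 1, 7, 3, 4, 5, 2, 6]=(2 7 6)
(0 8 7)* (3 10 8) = (0 3 10 8 7) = [3, 1, 2, 10, 4, 5, 6, 0, 7, 9, 8]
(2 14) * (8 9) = (2 14)(8 9) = [0, 1, 14, 3, 4, 5, 6, 7, 9, 8, 10, 11, 12, 13, 2]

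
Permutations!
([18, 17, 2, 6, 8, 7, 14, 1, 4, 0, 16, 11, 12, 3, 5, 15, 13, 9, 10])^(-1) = [9, 7, 2, 13, 8, 14, 3, 5, 4, 17, 18, 11, 12, 16, 6, 15, 10, 1, 0]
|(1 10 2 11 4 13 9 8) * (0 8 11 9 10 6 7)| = |(0 8 1 6 7)(2 9 11 4 13 10)| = 30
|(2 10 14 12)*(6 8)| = 4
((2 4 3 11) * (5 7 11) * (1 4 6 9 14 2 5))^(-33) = (2 14 9 6)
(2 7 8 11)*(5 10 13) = (2 7 8 11)(5 10 13) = [0, 1, 7, 3, 4, 10, 6, 8, 11, 9, 13, 2, 12, 5]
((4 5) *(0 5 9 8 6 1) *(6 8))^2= ((0 5 4 9 6 1))^2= (0 4 6)(1 5 9)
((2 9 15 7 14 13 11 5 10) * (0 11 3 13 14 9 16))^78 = (16)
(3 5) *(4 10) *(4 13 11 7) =(3 5)(4 10 13 11 7) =[0, 1, 2, 5, 10, 3, 6, 4, 8, 9, 13, 7, 12, 11]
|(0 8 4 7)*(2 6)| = 4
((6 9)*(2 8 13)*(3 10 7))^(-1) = (2 13 8)(3 7 10)(6 9) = ((2 8 13)(3 10 7)(6 9))^(-1)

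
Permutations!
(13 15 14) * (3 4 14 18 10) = (3 4 14 13 15 18 10) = [0, 1, 2, 4, 14, 5, 6, 7, 8, 9, 3, 11, 12, 15, 13, 18, 16, 17, 10]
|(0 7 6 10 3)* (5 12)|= 10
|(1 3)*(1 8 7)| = 4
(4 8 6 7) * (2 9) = (2 9)(4 8 6 7) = [0, 1, 9, 3, 8, 5, 7, 4, 6, 2]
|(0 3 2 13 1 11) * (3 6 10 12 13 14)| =|(0 6 10 12 13 1 11)(2 14 3)| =21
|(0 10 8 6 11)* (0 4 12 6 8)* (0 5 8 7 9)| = 12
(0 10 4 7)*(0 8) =[10, 1, 2, 3, 7, 5, 6, 8, 0, 9, 4] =(0 10 4 7 8)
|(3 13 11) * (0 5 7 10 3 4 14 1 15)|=|(0 5 7 10 3 13 11 4 14 1 15)|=11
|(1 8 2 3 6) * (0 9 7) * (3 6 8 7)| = |(0 9 3 8 2 6 1 7)| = 8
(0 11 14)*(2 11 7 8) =[7, 1, 11, 3, 4, 5, 6, 8, 2, 9, 10, 14, 12, 13, 0] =(0 7 8 2 11 14)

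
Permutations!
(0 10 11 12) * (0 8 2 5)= [10, 1, 5, 3, 4, 0, 6, 7, 2, 9, 11, 12, 8]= (0 10 11 12 8 2 5)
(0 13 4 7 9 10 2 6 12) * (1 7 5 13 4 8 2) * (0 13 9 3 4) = [0, 7, 6, 4, 5, 9, 12, 3, 2, 10, 1, 11, 13, 8] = (1 7 3 4 5 9 10)(2 6 12 13 8)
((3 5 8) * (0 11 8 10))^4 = (0 5 8)(3 11 10)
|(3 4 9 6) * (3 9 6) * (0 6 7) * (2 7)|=7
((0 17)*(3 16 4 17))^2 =(0 16 17 3 4)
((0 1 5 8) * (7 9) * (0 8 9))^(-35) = (9)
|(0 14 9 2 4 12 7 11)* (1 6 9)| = 10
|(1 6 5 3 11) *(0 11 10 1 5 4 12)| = 9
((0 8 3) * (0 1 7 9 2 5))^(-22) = ((0 8 3 1 7 9 2 5))^(-22) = (0 3 7 2)(1 9 5 8)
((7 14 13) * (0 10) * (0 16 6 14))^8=(0 10 16 6 14 13 7)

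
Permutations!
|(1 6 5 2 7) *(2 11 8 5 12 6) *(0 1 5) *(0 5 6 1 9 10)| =|(0 9 10)(1 2 7 6 12)(5 11 8)| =15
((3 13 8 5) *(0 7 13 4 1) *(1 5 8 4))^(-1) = (0 1 3 5 4 13 7)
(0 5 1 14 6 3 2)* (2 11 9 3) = (0 5 1 14 6 2)(3 11 9) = [5, 14, 0, 11, 4, 1, 2, 7, 8, 3, 10, 9, 12, 13, 6]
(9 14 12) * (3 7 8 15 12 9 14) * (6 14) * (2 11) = [0, 1, 11, 7, 4, 5, 14, 8, 15, 3, 10, 2, 6, 13, 9, 12] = (2 11)(3 7 8 15 12 6 14 9)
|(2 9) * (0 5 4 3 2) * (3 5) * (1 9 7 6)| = 14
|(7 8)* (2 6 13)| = 6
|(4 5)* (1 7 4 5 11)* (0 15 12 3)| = 4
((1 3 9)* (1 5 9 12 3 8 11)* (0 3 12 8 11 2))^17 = (12)(0 3 8 2)(1 11)(5 9)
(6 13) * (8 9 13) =(6 8 9 13) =[0, 1, 2, 3, 4, 5, 8, 7, 9, 13, 10, 11, 12, 6]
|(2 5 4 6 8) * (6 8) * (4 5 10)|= 4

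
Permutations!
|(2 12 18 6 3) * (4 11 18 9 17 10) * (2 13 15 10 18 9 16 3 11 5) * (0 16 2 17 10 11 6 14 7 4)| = 24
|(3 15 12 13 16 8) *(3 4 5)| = 8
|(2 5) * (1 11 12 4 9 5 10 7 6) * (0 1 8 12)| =|(0 1 11)(2 10 7 6 8 12 4 9 5)| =9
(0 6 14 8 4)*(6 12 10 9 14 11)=(0 12 10 9 14 8 4)(6 11)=[12, 1, 2, 3, 0, 5, 11, 7, 4, 14, 9, 6, 10, 13, 8]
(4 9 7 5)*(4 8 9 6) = (4 6)(5 8 9 7) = [0, 1, 2, 3, 6, 8, 4, 5, 9, 7]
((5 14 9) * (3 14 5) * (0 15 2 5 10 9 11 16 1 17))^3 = (0 5 3 16)(1 15 10 14)(2 9 11 17)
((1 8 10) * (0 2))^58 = (1 8 10)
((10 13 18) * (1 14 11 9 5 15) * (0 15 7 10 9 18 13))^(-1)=((0 15 1 14 11 18 9 5 7 10))^(-1)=(0 10 7 5 9 18 11 14 1 15)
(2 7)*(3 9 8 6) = (2 7)(3 9 8 6) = [0, 1, 7, 9, 4, 5, 3, 2, 6, 8]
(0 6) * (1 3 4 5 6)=[1, 3, 2, 4, 5, 6, 0]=(0 1 3 4 5 6)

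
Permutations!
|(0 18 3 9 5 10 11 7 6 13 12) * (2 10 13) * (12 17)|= |(0 18 3 9 5 13 17 12)(2 10 11 7 6)|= 40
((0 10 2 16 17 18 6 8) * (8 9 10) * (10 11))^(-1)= ((0 8)(2 16 17 18 6 9 11 10))^(-1)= (0 8)(2 10 11 9 6 18 17 16)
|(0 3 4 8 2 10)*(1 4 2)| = 12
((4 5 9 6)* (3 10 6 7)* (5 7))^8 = (3 4 10 7 6)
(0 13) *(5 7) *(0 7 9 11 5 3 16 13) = (3 16 13 7)(5 9 11) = [0, 1, 2, 16, 4, 9, 6, 3, 8, 11, 10, 5, 12, 7, 14, 15, 13]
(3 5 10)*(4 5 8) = (3 8 4 5 10) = [0, 1, 2, 8, 5, 10, 6, 7, 4, 9, 3]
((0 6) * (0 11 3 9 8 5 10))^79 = (0 10 5 8 9 3 11 6)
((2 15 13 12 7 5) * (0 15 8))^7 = (0 8 2 5 7 12 13 15) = ((0 15 13 12 7 5 2 8))^7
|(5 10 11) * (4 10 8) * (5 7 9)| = 7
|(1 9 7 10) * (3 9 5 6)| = |(1 5 6 3 9 7 10)| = 7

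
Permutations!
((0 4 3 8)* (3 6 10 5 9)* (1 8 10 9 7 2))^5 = (0 10 8 3 1 9 2 6 7 4 5)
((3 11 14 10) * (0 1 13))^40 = ((0 1 13)(3 11 14 10))^40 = (14)(0 1 13)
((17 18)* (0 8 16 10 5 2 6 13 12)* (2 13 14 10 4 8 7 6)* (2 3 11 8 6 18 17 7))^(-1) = ((0 2 3 11 8 16 4 6 14 10 5 13 12)(7 18))^(-1) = (0 12 13 5 10 14 6 4 16 8 11 3 2)(7 18)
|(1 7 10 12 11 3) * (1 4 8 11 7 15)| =|(1 15)(3 4 8 11)(7 10 12)| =12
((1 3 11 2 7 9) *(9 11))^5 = ((1 3 9)(2 7 11))^5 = (1 9 3)(2 11 7)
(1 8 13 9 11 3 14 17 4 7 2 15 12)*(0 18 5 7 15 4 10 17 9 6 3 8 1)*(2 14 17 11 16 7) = (0 18 5 2 4 15 12)(3 17 10 11 8 13 6)(7 14 9 16) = [18, 1, 4, 17, 15, 2, 3, 14, 13, 16, 11, 8, 0, 6, 9, 12, 7, 10, 5]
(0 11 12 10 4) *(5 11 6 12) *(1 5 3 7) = (0 6 12 10 4)(1 5 11 3 7) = [6, 5, 2, 7, 0, 11, 12, 1, 8, 9, 4, 3, 10]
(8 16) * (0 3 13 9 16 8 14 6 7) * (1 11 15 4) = [3, 11, 2, 13, 1, 5, 7, 0, 8, 16, 10, 15, 12, 9, 6, 4, 14] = (0 3 13 9 16 14 6 7)(1 11 15 4)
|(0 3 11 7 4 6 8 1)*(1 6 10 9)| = |(0 3 11 7 4 10 9 1)(6 8)| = 8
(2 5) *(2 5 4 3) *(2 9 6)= [0, 1, 4, 9, 3, 5, 2, 7, 8, 6]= (2 4 3 9 6)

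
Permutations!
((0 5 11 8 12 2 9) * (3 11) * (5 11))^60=(12)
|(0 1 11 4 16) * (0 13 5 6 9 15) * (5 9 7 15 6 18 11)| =|(0 1 5 18 11 4 16 13 9 6 7 15)| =12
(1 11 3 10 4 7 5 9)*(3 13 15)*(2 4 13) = (1 11 2 4 7 5 9)(3 10 13 15) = [0, 11, 4, 10, 7, 9, 6, 5, 8, 1, 13, 2, 12, 15, 14, 3]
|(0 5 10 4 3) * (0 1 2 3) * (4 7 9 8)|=21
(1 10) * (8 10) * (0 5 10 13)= (0 5 10 1 8 13)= [5, 8, 2, 3, 4, 10, 6, 7, 13, 9, 1, 11, 12, 0]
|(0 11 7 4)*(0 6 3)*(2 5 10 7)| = |(0 11 2 5 10 7 4 6 3)| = 9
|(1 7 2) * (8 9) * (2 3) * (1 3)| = |(1 7)(2 3)(8 9)| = 2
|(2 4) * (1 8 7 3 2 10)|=|(1 8 7 3 2 4 10)|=7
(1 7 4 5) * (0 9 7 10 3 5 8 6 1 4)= (0 9 7)(1 10 3 5 4 8 6)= [9, 10, 2, 5, 8, 4, 1, 0, 6, 7, 3]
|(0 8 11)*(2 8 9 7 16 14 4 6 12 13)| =12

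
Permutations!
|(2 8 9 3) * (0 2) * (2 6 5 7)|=8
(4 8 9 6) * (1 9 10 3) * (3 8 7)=(1 9 6 4 7 3)(8 10)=[0, 9, 2, 1, 7, 5, 4, 3, 10, 6, 8]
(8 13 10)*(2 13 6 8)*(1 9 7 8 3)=(1 9 7 8 6 3)(2 13 10)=[0, 9, 13, 1, 4, 5, 3, 8, 6, 7, 2, 11, 12, 10]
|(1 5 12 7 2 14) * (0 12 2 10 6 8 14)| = 10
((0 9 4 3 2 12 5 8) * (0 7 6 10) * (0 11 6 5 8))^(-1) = ((0 9 4 3 2 12 8 7 5)(6 10 11))^(-1) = (0 5 7 8 12 2 3 4 9)(6 11 10)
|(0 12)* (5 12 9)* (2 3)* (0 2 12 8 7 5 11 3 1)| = 21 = |(0 9 11 3 12 2 1)(5 8 7)|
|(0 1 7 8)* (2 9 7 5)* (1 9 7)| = |(0 9 1 5 2 7 8)| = 7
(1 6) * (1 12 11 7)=[0, 6, 2, 3, 4, 5, 12, 1, 8, 9, 10, 7, 11]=(1 6 12 11 7)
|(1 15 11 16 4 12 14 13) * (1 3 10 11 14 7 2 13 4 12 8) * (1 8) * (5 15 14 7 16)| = |(1 14 4)(2 13 3 10 11 5 15 7)(12 16)| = 24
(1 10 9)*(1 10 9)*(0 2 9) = (0 2 9 10 1) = [2, 0, 9, 3, 4, 5, 6, 7, 8, 10, 1]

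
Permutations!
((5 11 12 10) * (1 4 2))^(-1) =((1 4 2)(5 11 12 10))^(-1) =(1 2 4)(5 10 12 11)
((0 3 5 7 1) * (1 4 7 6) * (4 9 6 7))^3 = (0 7 1 5 6 3 9)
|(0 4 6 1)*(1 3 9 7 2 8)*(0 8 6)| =|(0 4)(1 8)(2 6 3 9 7)| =10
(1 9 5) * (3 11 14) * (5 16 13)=(1 9 16 13 5)(3 11 14)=[0, 9, 2, 11, 4, 1, 6, 7, 8, 16, 10, 14, 12, 5, 3, 15, 13]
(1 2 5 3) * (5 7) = (1 2 7 5 3) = [0, 2, 7, 1, 4, 3, 6, 5]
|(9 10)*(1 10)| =|(1 10 9)| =3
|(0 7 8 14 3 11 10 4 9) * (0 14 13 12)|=30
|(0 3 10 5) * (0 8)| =5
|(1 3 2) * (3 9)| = 4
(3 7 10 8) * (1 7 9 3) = (1 7 10 8)(3 9) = [0, 7, 2, 9, 4, 5, 6, 10, 1, 3, 8]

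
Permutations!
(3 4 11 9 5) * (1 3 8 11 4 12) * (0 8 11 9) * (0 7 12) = (0 8 9 5 11 7 12 1 3) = [8, 3, 2, 0, 4, 11, 6, 12, 9, 5, 10, 7, 1]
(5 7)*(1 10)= (1 10)(5 7)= [0, 10, 2, 3, 4, 7, 6, 5, 8, 9, 1]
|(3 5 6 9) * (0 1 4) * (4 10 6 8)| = |(0 1 10 6 9 3 5 8 4)| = 9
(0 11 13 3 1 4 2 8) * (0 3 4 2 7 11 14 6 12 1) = [14, 2, 8, 0, 7, 5, 12, 11, 3, 9, 10, 13, 1, 4, 6] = (0 14 6 12 1 2 8 3)(4 7 11 13)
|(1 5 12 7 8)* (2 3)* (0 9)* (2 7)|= 14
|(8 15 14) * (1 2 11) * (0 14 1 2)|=|(0 14 8 15 1)(2 11)|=10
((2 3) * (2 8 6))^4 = (8)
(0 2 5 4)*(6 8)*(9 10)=(0 2 5 4)(6 8)(9 10)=[2, 1, 5, 3, 0, 4, 8, 7, 6, 10, 9]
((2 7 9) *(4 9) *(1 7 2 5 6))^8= ((1 7 4 9 5 6))^8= (1 4 5)(6 7 9)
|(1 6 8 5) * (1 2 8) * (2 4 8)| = 6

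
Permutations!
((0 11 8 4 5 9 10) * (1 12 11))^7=(0 9 4 11 1 10 5 8 12)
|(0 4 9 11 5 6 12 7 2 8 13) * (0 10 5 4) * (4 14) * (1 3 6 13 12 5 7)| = |(1 3 6 5 13 10 7 2 8 12)(4 9 11 14)| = 20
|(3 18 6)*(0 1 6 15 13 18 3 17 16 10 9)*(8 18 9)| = 11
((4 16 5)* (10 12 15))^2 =((4 16 5)(10 12 15))^2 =(4 5 16)(10 15 12)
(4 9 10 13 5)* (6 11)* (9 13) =[0, 1, 2, 3, 13, 4, 11, 7, 8, 10, 9, 6, 12, 5] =(4 13 5)(6 11)(9 10)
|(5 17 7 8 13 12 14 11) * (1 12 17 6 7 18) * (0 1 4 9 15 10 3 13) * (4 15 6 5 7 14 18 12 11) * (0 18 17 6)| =|(0 1 11 7 8 18 15 10 3 13 6 14 4 9)(12 17)| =14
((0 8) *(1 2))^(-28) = (8)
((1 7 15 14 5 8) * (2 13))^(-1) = ((1 7 15 14 5 8)(2 13))^(-1) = (1 8 5 14 15 7)(2 13)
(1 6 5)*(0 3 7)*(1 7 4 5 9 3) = (0 1 6 9 3 4 5 7) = [1, 6, 2, 4, 5, 7, 9, 0, 8, 3]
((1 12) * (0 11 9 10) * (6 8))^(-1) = ((0 11 9 10)(1 12)(6 8))^(-1) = (0 10 9 11)(1 12)(6 8)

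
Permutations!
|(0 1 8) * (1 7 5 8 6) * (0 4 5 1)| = 12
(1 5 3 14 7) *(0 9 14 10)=(0 9 14 7 1 5 3 10)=[9, 5, 2, 10, 4, 3, 6, 1, 8, 14, 0, 11, 12, 13, 7]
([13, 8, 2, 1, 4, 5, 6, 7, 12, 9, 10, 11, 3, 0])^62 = (13)(1 12)(3 8)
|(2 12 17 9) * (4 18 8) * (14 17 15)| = |(2 12 15 14 17 9)(4 18 8)| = 6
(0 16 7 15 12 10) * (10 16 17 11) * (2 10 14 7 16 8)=(0 17 11 14 7 15 12 8 2 10)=[17, 1, 10, 3, 4, 5, 6, 15, 2, 9, 0, 14, 8, 13, 7, 12, 16, 11]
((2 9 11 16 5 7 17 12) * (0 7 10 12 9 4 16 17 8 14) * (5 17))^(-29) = (0 14 8 7)(2 10 11 17 4 12 5 9 16)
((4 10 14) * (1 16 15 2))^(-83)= (1 16 15 2)(4 10 14)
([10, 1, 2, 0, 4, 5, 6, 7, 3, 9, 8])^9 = (0 10 8 3)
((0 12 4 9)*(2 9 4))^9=(0 12 2 9)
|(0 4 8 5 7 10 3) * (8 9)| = |(0 4 9 8 5 7 10 3)| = 8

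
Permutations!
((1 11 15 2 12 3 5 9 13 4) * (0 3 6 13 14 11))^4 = (0 14 12 1 9 2 4 5 15 13 3 11 6)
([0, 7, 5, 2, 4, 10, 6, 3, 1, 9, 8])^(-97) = (1 7 3 2 5 10 8)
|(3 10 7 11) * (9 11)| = |(3 10 7 9 11)| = 5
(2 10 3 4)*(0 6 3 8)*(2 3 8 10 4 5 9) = [6, 1, 4, 5, 3, 9, 8, 7, 0, 2, 10] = (10)(0 6 8)(2 4 3 5 9)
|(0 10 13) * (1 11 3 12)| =|(0 10 13)(1 11 3 12)| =12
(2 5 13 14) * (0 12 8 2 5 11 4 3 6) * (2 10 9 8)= (0 12 2 11 4 3 6)(5 13 14)(8 10 9)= [12, 1, 11, 6, 3, 13, 0, 7, 10, 8, 9, 4, 2, 14, 5]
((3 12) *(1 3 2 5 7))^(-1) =(1 7 5 2 12 3)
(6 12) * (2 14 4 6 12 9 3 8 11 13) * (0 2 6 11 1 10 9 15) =(0 2 14 4 11 13 6 15)(1 10 9 3 8) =[2, 10, 14, 8, 11, 5, 15, 7, 1, 3, 9, 13, 12, 6, 4, 0]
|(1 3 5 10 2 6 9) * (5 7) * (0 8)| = 8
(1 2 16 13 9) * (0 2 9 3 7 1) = (0 2 16 13 3 7 1 9) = [2, 9, 16, 7, 4, 5, 6, 1, 8, 0, 10, 11, 12, 3, 14, 15, 13]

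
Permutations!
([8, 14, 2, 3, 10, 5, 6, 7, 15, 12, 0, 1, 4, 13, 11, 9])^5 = [4, 11, 2, 3, 9, 5, 6, 7, 10, 8, 12, 14, 15, 13, 1, 0]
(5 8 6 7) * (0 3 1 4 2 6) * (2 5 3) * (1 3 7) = (0 2 6 1 4 5 8) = [2, 4, 6, 3, 5, 8, 1, 7, 0]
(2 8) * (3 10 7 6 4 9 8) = (2 3 10 7 6 4 9 8) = [0, 1, 3, 10, 9, 5, 4, 6, 2, 8, 7]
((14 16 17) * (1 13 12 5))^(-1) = (1 5 12 13)(14 17 16)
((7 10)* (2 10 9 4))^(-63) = ((2 10 7 9 4))^(-63) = (2 7 4 10 9)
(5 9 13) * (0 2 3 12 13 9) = [2, 1, 3, 12, 4, 0, 6, 7, 8, 9, 10, 11, 13, 5] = (0 2 3 12 13 5)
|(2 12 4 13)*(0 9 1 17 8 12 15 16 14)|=|(0 9 1 17 8 12 4 13 2 15 16 14)|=12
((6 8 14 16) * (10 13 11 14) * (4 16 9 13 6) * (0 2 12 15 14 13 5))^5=((0 2 12 15 14 9 5)(4 16)(6 8 10)(11 13))^5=(0 9 15 2 5 14 12)(4 16)(6 10 8)(11 13)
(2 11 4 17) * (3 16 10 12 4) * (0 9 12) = (0 9 12 4 17 2 11 3 16 10) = [9, 1, 11, 16, 17, 5, 6, 7, 8, 12, 0, 3, 4, 13, 14, 15, 10, 2]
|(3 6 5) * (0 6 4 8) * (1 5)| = 7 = |(0 6 1 5 3 4 8)|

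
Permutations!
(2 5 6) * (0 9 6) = (0 9 6 2 5) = [9, 1, 5, 3, 4, 0, 2, 7, 8, 6]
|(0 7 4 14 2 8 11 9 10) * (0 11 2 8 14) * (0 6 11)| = 21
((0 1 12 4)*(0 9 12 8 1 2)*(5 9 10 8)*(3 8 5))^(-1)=((0 2)(1 3 8)(4 10 5 9 12))^(-1)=(0 2)(1 8 3)(4 12 9 5 10)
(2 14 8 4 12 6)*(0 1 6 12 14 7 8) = (0 1 6 2 7 8 4 14) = [1, 6, 7, 3, 14, 5, 2, 8, 4, 9, 10, 11, 12, 13, 0]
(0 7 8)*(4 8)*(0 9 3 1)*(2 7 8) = [8, 0, 7, 1, 2, 5, 6, 4, 9, 3] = (0 8 9 3 1)(2 7 4)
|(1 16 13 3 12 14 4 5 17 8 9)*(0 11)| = 22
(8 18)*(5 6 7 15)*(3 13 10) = [0, 1, 2, 13, 4, 6, 7, 15, 18, 9, 3, 11, 12, 10, 14, 5, 16, 17, 8] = (3 13 10)(5 6 7 15)(8 18)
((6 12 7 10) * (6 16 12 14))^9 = (6 14)(7 10 16 12)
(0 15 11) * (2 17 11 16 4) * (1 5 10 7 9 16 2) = (0 15 2 17 11)(1 5 10 7 9 16 4) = [15, 5, 17, 3, 1, 10, 6, 9, 8, 16, 7, 0, 12, 13, 14, 2, 4, 11]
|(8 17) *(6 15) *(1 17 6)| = 5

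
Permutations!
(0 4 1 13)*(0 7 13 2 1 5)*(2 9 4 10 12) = [10, 9, 1, 3, 5, 0, 6, 13, 8, 4, 12, 11, 2, 7] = (0 10 12 2 1 9 4 5)(7 13)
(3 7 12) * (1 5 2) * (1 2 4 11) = [0, 5, 2, 7, 11, 4, 6, 12, 8, 9, 10, 1, 3] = (1 5 4 11)(3 7 12)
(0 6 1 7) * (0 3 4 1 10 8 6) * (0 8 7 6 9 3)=(0 8 9 3 4 1 6 10 7)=[8, 6, 2, 4, 1, 5, 10, 0, 9, 3, 7]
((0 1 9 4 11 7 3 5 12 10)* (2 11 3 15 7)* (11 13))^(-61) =((0 1 9 4 3 5 12 10)(2 13 11)(7 15))^(-61) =(0 4 12 1 3 10 9 5)(2 11 13)(7 15)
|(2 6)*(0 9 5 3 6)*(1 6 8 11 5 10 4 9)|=12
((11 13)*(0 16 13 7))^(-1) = (0 7 11 13 16) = ((0 16 13 11 7))^(-1)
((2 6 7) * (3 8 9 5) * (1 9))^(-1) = (1 8 3 5 9)(2 7 6) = ((1 9 5 3 8)(2 6 7))^(-1)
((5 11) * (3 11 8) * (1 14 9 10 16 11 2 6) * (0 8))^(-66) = (0 14)(1 5)(2 16)(3 10)(6 11)(8 9)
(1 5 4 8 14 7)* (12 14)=[0, 5, 2, 3, 8, 4, 6, 1, 12, 9, 10, 11, 14, 13, 7]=(1 5 4 8 12 14 7)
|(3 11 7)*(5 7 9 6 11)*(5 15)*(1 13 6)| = |(1 13 6 11 9)(3 15 5 7)| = 20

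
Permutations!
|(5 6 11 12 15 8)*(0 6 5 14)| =7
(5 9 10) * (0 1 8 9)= (0 1 8 9 10 5)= [1, 8, 2, 3, 4, 0, 6, 7, 9, 10, 5]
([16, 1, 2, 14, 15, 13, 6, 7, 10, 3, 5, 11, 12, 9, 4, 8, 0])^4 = [0, 1, 2, 8, 5, 14, 6, 7, 9, 15, 3, 11, 12, 4, 10, 13, 16]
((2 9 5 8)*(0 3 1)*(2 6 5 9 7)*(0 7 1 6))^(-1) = ((9)(0 3 6 5 8)(1 7 2))^(-1) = (9)(0 8 5 6 3)(1 2 7)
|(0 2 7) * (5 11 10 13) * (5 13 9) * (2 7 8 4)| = |(13)(0 7)(2 8 4)(5 11 10 9)| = 12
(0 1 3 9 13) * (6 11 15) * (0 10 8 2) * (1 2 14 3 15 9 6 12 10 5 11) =(0 2)(1 15 12 10 8 14 3 6)(5 11 9 13) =[2, 15, 0, 6, 4, 11, 1, 7, 14, 13, 8, 9, 10, 5, 3, 12]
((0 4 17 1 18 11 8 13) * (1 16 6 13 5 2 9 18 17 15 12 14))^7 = ((0 4 15 12 14 1 17 16 6 13)(2 9 18 11 8 5))^7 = (0 16 14 4 6 1 15 13 17 12)(2 9 18 11 8 5)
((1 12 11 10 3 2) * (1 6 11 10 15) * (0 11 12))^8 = (15)(2 10 6 3 12)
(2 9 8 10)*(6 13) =(2 9 8 10)(6 13) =[0, 1, 9, 3, 4, 5, 13, 7, 10, 8, 2, 11, 12, 6]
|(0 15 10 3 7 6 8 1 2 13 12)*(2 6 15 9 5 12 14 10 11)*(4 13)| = |(0 9 5 12)(1 6 8)(2 4 13 14 10 3 7 15 11)| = 36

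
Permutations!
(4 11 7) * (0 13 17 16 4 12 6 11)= [13, 1, 2, 3, 0, 5, 11, 12, 8, 9, 10, 7, 6, 17, 14, 15, 4, 16]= (0 13 17 16 4)(6 11 7 12)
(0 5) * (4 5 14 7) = (0 14 7 4 5) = [14, 1, 2, 3, 5, 0, 6, 4, 8, 9, 10, 11, 12, 13, 7]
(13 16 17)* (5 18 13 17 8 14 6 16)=[0, 1, 2, 3, 4, 18, 16, 7, 14, 9, 10, 11, 12, 5, 6, 15, 8, 17, 13]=(5 18 13)(6 16 8 14)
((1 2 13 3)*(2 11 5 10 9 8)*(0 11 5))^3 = ((0 11)(1 5 10 9 8 2 13 3))^3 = (0 11)(1 9 13 5 8 3 10 2)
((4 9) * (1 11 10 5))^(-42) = ((1 11 10 5)(4 9))^(-42) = (1 10)(5 11)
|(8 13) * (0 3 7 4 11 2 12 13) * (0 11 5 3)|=20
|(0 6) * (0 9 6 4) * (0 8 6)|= |(0 4 8 6 9)|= 5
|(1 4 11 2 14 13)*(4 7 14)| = 12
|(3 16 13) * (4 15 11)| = 3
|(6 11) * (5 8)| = 2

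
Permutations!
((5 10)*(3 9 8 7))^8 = ((3 9 8 7)(5 10))^8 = (10)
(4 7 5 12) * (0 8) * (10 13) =(0 8)(4 7 5 12)(10 13) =[8, 1, 2, 3, 7, 12, 6, 5, 0, 9, 13, 11, 4, 10]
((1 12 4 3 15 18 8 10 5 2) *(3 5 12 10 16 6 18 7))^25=((1 10 12 4 5 2)(3 15 7)(6 18 8 16))^25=(1 10 12 4 5 2)(3 15 7)(6 18 8 16)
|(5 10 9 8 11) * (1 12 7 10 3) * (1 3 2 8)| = 20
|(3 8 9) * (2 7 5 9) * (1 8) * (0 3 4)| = |(0 3 1 8 2 7 5 9 4)| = 9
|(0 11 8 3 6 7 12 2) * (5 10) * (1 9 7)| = 10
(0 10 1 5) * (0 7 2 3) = (0 10 1 5 7 2 3) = [10, 5, 3, 0, 4, 7, 6, 2, 8, 9, 1]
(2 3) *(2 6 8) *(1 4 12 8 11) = [0, 4, 3, 6, 12, 5, 11, 7, 2, 9, 10, 1, 8] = (1 4 12 8 2 3 6 11)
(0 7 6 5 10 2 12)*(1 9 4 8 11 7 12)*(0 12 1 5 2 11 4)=[1, 9, 5, 3, 8, 10, 2, 6, 4, 0, 11, 7, 12]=(12)(0 1 9)(2 5 10 11 7 6)(4 8)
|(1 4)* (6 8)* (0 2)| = 2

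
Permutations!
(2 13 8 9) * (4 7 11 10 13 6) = (2 6 4 7 11 10 13 8 9) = [0, 1, 6, 3, 7, 5, 4, 11, 9, 2, 13, 10, 12, 8]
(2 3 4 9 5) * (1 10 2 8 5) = (1 10 2 3 4 9)(5 8) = [0, 10, 3, 4, 9, 8, 6, 7, 5, 1, 2]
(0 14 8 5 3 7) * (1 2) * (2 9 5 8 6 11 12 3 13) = (0 14 6 11 12 3 7)(1 9 5 13 2) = [14, 9, 1, 7, 4, 13, 11, 0, 8, 5, 10, 12, 3, 2, 6]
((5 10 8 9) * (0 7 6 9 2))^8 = (10)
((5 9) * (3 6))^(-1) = (3 6)(5 9)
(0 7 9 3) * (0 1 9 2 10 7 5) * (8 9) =(0 5)(1 8 9 3)(2 10 7) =[5, 8, 10, 1, 4, 0, 6, 2, 9, 3, 7]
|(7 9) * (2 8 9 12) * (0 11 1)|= |(0 11 1)(2 8 9 7 12)|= 15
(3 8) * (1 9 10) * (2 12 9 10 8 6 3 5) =(1 10)(2 12 9 8 5)(3 6) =[0, 10, 12, 6, 4, 2, 3, 7, 5, 8, 1, 11, 9]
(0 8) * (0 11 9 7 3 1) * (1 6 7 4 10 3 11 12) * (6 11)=(0 8 12 1)(3 11 9 4 10)(6 7)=[8, 0, 2, 11, 10, 5, 7, 6, 12, 4, 3, 9, 1]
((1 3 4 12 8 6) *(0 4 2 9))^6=(0 3 8)(1 12 9)(2 6 4)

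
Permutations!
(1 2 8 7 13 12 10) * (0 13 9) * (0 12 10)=[13, 2, 8, 3, 4, 5, 6, 9, 7, 12, 1, 11, 0, 10]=(0 13 10 1 2 8 7 9 12)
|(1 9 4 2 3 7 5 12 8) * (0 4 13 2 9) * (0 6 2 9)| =8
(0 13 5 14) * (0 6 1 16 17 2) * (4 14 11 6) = (0 13 5 11 6 1 16 17 2)(4 14) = [13, 16, 0, 3, 14, 11, 1, 7, 8, 9, 10, 6, 12, 5, 4, 15, 17, 2]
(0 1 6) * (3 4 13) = (0 1 6)(3 4 13) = [1, 6, 2, 4, 13, 5, 0, 7, 8, 9, 10, 11, 12, 3]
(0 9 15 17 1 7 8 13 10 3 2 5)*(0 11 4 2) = (0 9 15 17 1 7 8 13 10 3)(2 5 11 4) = [9, 7, 5, 0, 2, 11, 6, 8, 13, 15, 3, 4, 12, 10, 14, 17, 16, 1]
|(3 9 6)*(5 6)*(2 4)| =4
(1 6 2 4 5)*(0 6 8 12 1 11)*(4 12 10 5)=[6, 8, 12, 3, 4, 11, 2, 7, 10, 9, 5, 0, 1]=(0 6 2 12 1 8 10 5 11)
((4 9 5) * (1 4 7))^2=(1 9 7 4 5)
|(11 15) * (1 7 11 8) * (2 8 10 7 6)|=4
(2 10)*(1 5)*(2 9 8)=(1 5)(2 10 9 8)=[0, 5, 10, 3, 4, 1, 6, 7, 2, 8, 9]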